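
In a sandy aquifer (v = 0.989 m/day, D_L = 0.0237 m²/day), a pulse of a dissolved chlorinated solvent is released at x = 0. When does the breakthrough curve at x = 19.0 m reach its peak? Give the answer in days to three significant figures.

For the 1D instantaneous-source solution, setting ∂C/∂t = 0 at fixed x gives v²t² + 2Dt − x² = 0, so t = (√(D² + v²x²) − D)/v².
√(D² + v²x²) = √(0.0237² + 0.989² × 19.0²) = 18.79; v² = 0.978121.
t = (18.79 − 0.0237)/0.978121 = 19.2 days (vs. the pure-advection estimate x/v = 19.2 d).

19.2 days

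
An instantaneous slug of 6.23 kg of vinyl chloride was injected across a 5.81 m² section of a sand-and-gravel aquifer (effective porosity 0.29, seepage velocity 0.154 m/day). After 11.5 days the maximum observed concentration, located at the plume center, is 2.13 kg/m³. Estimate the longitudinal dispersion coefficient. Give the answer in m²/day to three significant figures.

0.0209 m²/day

At the plume center C_max = M/(n_e·A·√(4πDt)), so D = M²/(4πt·(n_e·A·C_max)²).
n_e·A·C_max = 0.29 × 5.81 × 2.13 = 3.589 kg/m.
D = 6.23²/(4π × 11.5 × 3.589²) = 0.0209 m²/day.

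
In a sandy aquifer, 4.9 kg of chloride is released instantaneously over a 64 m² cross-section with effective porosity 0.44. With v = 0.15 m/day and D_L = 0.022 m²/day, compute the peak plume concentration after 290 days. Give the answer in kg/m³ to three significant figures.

The peak of an instantaneous 1D plume sits at x = vt; there the Gaussian factor is 1 and C_max = M/(n_e·A·√(4πDt)), where n_e·A is the pore area the mass is dissolved in.
√(4πDt) = √(4π × 0.022 × 290) = 8.954 m, so C_max = 4.9/(0.44 × 64 × 8.954) = 0.0194 kg/m³.

0.0194 kg/m³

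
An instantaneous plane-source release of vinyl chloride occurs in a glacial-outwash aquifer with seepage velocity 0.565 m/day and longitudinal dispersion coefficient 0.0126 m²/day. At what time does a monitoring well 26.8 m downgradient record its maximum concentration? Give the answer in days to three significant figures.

For the 1D instantaneous-source solution, setting ∂C/∂t = 0 at fixed x gives v²t² + 2Dt − x² = 0, so t = (√(D² + v²x²) − D)/v².
√(D² + v²x²) = √(0.0126² + 0.565² × 26.8²) = 15.14; v² = 0.319225.
t = (15.14 − 0.0126)/0.319225 = 47.4 days (vs. the pure-advection estimate x/v = 47.4 d).

47.4 days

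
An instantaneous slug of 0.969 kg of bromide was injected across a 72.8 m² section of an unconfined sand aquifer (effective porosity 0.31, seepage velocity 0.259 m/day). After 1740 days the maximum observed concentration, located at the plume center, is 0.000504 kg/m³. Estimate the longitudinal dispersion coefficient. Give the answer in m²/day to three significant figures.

At the plume center C_max = M/(n_e·A·√(4πDt)), so D = M²/(4πt·(n_e·A·C_max)²).
n_e·A·C_max = 0.31 × 72.8 × 0.000504 = 0.01137 kg/m.
D = 0.969²/(4π × 1740 × 0.01137²) = 0.332 m²/day.

0.332 m²/day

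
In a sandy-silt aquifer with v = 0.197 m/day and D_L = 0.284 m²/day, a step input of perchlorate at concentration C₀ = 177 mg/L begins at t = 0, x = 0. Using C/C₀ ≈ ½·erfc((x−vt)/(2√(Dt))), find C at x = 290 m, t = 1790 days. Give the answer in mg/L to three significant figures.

173 mg/L

For a continuous step input, C/C₀ ≈ ½·erfc((x−vt)/(2√(Dt))).
vt = 0.197 × 1790 = 352.63 m and 2√(Dt) = 2√(0.284 × 1790) = 45.09 m.
Argument (x−vt)/(2√(Dt)) = (290 − 352.63)/45.09 = -1.389; ½·erfc(-1.389) = 0.9753.
C = 177 × 0.9753 = 173 mg/L.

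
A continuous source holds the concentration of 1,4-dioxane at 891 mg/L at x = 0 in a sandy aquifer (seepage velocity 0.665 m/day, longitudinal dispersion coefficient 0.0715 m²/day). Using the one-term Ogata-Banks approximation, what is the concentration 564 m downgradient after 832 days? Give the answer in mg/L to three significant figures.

For a continuous step input, C/C₀ ≈ ½·erfc((x−vt)/(2√(Dt))).
vt = 0.665 × 832 = 553.28 m and 2√(Dt) = 2√(0.0715 × 832) = 15.43 m.
Argument (x−vt)/(2√(Dt)) = (564 − 553.28)/15.43 = 0.6948; ½·erfc(0.6948) = 0.1629.
C = 891 × 0.1629 = 145 mg/L.

145 mg/L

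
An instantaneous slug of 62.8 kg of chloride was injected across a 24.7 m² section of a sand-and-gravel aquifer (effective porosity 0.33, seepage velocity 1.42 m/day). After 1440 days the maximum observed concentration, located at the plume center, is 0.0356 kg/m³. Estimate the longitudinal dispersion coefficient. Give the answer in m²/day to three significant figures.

At the plume center C_max = M/(n_e·A·√(4πDt)), so D = M²/(4πt·(n_e·A·C_max)²).
n_e·A·C_max = 0.33 × 24.7 × 0.0356 = 0.2902 kg/m.
D = 62.8²/(4π × 1440 × 0.2902²) = 2.59 m²/day.

2.59 m²/day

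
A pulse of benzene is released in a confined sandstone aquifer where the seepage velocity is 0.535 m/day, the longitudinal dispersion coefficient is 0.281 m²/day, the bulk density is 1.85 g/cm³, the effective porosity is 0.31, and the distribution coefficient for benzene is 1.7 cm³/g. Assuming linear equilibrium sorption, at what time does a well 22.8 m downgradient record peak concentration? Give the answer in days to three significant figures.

Retardation factor R = 1 + ρ_b·K_d/n = 1 + 1.85 × 1.7/0.31 = 11.15.
Sorption retards both mechanisms: v_R = v/R = 0.04798 m/day, D_R = D/R = 0.02520 m²/day.
Peak time from v_R²t² + 2D_R t − x² = 0: t = (√(D_R² + v_R²x²) − D_R)/v_R².
√(D_R² + v_R²x²) = √(0.02520² + 0.04798² × 22.8²) = 1.094; v_R² = 0.002302.
t = (1.094 − 0.02520)/0.002302 = 464 days.

464 days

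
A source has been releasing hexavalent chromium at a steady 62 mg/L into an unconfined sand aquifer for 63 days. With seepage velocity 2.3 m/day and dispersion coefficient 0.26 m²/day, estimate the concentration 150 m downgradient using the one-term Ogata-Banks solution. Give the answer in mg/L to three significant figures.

11.6 mg/L

For a continuous step input, C/C₀ ≈ ½·erfc((x−vt)/(2√(Dt))).
vt = 2.3 × 63 = 144.9 m and 2√(Dt) = 2√(0.26 × 63) = 8.094 m.
Argument (x−vt)/(2√(Dt)) = (150 − 144.9)/8.094 = 0.6301; ½·erfc(0.6301) = 0.1864.
C = 62 × 0.1864 = 11.6 mg/L.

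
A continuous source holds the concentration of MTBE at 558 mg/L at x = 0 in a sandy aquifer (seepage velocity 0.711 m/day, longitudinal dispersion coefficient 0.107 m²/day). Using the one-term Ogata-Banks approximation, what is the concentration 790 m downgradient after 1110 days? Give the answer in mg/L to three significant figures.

268 mg/L

For a continuous step input, C/C₀ ≈ ½·erfc((x−vt)/(2√(Dt))).
vt = 0.711 × 1110 = 789.21 m and 2√(Dt) = 2√(0.107 × 1110) = 21.80 m.
Argument (x−vt)/(2√(Dt)) = (790 − 789.21)/21.80 = 0.03624; ½·erfc(0.03624) = 0.4796.
C = 558 × 0.4796 = 268 mg/L.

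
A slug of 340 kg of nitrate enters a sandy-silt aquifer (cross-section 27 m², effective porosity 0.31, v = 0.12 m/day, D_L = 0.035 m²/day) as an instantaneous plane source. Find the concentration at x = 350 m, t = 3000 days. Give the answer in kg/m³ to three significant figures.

For an instantaneous plane source, C(x,t) = M/(n_e·A·√(4πDt)) · exp(−(x−vt)²/(4Dt)), with n_e·A the pore (flow) area.
Plume center vt = 0.12 × 3000 = 360 m, so the well at 350 m is 10 m upgradient of the peak.
√(4πDt) = 36.32 m, giving peak height M/(n_e·A·√(4πDt)) = 340/(0.31 × 27 × 36.32) = 1.118 kg/m³.
(x−vt)²/(4Dt) = (-10)²/(4 × 0.035 × 3000) = 0.2381; exp(−0.2381) = 0.7881.
C = 1.118 × 0.7881 = 0.881 kg/m³.

0.881 kg/m³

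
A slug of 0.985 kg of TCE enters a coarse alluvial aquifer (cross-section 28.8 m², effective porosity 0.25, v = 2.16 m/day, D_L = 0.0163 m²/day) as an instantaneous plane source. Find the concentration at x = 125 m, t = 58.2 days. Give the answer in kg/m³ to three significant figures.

0.0347 kg/m³

For an instantaneous plane source, C(x,t) = M/(n_e·A·√(4πDt)) · exp(−(x−vt)²/(4Dt)), with n_e·A the pore (flow) area.
Plume center vt = 2.16 × 58.2 = 125.712 m, so the well at 125 m is 0.712 m upgradient of the peak.
√(4πDt) = 3.453 m, giving peak height M/(n_e·A·√(4πDt)) = 0.985/(0.25 × 28.8 × 3.453) = 0.03962 kg/m³.
(x−vt)²/(4Dt) = (-0.712)²/(4 × 0.0163 × 58.2) = 0.1336; exp(−0.1336) = 0.8749.
C = 0.03962 × 0.8749 = 0.0347 kg/m³.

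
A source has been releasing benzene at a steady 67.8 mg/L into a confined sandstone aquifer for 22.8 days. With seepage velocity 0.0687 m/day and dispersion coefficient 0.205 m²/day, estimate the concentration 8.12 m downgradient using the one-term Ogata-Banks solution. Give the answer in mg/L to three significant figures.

For a continuous step input, C/C₀ ≈ ½·erfc((x−vt)/(2√(Dt))).
vt = 0.0687 × 22.8 = 1.56636 m and 2√(Dt) = 2√(0.205 × 22.8) = 4.324 m.
Argument (x−vt)/(2√(Dt)) = (8.12 − 1.56636)/4.324 = 1.516; ½·erfc(1.516) = 0.01602.
C = 67.8 × 0.01602 = 1.09 mg/L.

1.09 mg/L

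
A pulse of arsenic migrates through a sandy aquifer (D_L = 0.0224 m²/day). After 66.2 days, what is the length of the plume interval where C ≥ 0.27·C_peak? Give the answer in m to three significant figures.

5.57 m

The plume is Gaussian with σ = √(2Dt) = √(2 × 0.0224 × 66.2) = 1.722 m.
C/C_peak = exp(−Δx²/(2σ²)) = 0.27 ⇒ Δx = σ·√(−2 ln 0.27) = 1.722 × 1.618 = 2.786 m.
Width = 2Δx = 5.57 m.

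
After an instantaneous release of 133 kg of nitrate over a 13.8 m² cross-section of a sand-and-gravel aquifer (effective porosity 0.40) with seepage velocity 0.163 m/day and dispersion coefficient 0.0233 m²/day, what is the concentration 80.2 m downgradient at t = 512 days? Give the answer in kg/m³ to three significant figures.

1.58 kg/m³

For an instantaneous plane source, C(x,t) = M/(n_e·A·√(4πDt)) · exp(−(x−vt)²/(4Dt)), with n_e·A the pore (flow) area.
Plume center vt = 0.163 × 512 = 83.456 m, so the well at 80.2 m is 3.256 m upgradient of the peak.
√(4πDt) = 12.24 m, giving peak height M/(n_e·A·√(4πDt)) = 133/(0.40 × 13.8 × 12.24) = 1.968 kg/m³.
(x−vt)²/(4Dt) = (-3.256)²/(4 × 0.0233 × 512) = 0.2222; exp(−0.2222) = 0.8008.
C = 1.968 × 0.8008 = 1.58 kg/m³.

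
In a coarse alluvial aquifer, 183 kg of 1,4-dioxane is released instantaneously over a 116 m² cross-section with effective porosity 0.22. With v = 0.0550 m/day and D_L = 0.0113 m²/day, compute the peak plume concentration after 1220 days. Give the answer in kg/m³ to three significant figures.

The peak of an instantaneous 1D plume sits at x = vt; there the Gaussian factor is 1 and C_max = M/(n_e·A·√(4πDt)), where n_e·A is the pore area the mass is dissolved in.
√(4πDt) = √(4π × 0.0113 × 1220) = 13.16 m, so C_max = 183/(0.22 × 116 × 13.16) = 0.545 kg/m³.

0.545 kg/m³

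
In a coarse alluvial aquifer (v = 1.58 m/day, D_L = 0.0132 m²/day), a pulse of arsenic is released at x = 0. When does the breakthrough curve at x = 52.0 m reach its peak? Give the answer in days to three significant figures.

32.9 days

For the 1D instantaneous-source solution, setting ∂C/∂t = 0 at fixed x gives v²t² + 2Dt − x² = 0, so t = (√(D² + v²x²) − D)/v².
√(D² + v²x²) = √(0.0132² + 1.58² × 52.0²) = 82.16; v² = 2.4964.
t = (82.16 − 0.0132)/2.4964 = 32.9 days (vs. the pure-advection estimate x/v = 32.9 d).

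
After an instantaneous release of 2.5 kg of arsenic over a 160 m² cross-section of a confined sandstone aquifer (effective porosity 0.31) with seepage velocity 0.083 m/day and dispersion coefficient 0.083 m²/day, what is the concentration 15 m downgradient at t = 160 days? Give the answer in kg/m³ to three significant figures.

0.00369 kg/m³

For an instantaneous plane source, C(x,t) = M/(n_e·A·√(4πDt)) · exp(−(x−vt)²/(4Dt)), with n_e·A the pore (flow) area.
Plume center vt = 0.083 × 160 = 13.28 m, so the well at 15 m is 1.72 m downgradient of the peak.
√(4πDt) = 12.92 m, giving peak height M/(n_e·A·√(4πDt)) = 2.5/(0.31 × 160 × 12.92) = 0.003901 kg/m³.
(x−vt)²/(4Dt) = (1.72)²/(4 × 0.083 × 160) = 0.05569; exp(−0.05569) = 0.9458.
C = 0.003901 × 0.9458 = 0.00369 kg/m³.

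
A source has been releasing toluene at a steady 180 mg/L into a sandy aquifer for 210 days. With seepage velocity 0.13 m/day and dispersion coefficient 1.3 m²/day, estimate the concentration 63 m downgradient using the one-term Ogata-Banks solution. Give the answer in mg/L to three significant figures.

For a continuous step input, C/C₀ ≈ ½·erfc((x−vt)/(2√(Dt))).
vt = 0.13 × 210 = 27.3 m and 2√(Dt) = 2√(1.3 × 210) = 33.05 m.
Argument (x−vt)/(2√(Dt)) = (63 − 27.3)/33.05 = 1.080; ½·erfc(1.080) = 0.06334.
C = 180 × 0.06334 = 11.4 mg/L.

11.4 mg/L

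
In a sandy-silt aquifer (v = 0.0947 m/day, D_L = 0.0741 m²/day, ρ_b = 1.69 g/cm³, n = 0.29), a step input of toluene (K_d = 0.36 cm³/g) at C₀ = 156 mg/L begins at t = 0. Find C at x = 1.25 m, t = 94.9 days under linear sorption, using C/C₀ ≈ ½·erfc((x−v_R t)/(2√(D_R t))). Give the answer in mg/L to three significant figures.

Retardation factor R = 1 + ρ_b·K_d/n = 1 + 1.69 × 0.36/0.29 = 3.098.
Sorption retards both mechanisms: v_R = v/R = 0.03057 m/day, D_R = D/R = 0.02392 m²/day.
v_R·t = 0.03057 × 94.9 = 2.901093 m; 2√(D_R t) = 3.013 m; argument = (1.25 − 2.901093)/3.013 = -0.5480.
C = C₀ × ½·erfc(-0.5480) = 156 × 0.7808 = 122 mg/L.

122 mg/L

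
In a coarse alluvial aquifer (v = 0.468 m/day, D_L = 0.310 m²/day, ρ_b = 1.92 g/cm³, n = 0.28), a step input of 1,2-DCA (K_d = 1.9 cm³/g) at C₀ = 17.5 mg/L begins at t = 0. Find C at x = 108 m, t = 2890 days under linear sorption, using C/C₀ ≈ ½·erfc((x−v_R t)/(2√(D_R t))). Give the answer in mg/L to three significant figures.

Retardation factor R = 1 + ρ_b·K_d/n = 1 + 1.92 × 1.9/0.28 = 14.03.
Sorption retards both mechanisms: v_R = v/R = 0.03336 m/day, D_R = D/R = 0.02210 m²/day.
v_R·t = 0.03336 × 2890 = 96.4104 m; 2√(D_R t) = 15.98 m; argument = (108 − 96.4104)/15.98 = 0.7253.
C = C₀ × ½·erfc(0.7253) = 17.5 × 0.1525 = 2.67 mg/L.

2.67 mg/L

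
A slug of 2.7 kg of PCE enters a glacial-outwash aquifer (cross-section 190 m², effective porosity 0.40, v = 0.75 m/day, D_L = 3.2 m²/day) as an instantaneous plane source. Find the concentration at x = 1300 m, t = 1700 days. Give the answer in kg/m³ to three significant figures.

0.000132 kg/m³

For an instantaneous plane source, C(x,t) = M/(n_e·A·√(4πDt)) · exp(−(x−vt)²/(4Dt)), with n_e·A the pore (flow) area.
Plume center vt = 0.75 × 1700 = 1275 m, so the well at 1300 m is 25 m downgradient of the peak.
√(4πDt) = 261.5 m, giving peak height M/(n_e·A·√(4πDt)) = 2.7/(0.40 × 190 × 261.5) = 0.0001359 kg/m³.
(x−vt)²/(4Dt) = (25)²/(4 × 3.2 × 1700) = 0.02872; exp(−0.02872) = 0.9717.
C = 0.0001359 × 0.9717 = 0.000132 kg/m³.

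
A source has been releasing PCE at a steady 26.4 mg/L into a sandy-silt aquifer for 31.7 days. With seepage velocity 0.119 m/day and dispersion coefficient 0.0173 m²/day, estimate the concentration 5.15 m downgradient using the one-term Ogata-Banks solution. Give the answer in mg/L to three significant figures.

2.49 mg/L

For a continuous step input, C/C₀ ≈ ½·erfc((x−vt)/(2√(Dt))).
vt = 0.119 × 31.7 = 3.7723 m and 2√(Dt) = 2√(0.0173 × 31.7) = 1.481 m.
Argument (x−vt)/(2√(Dt)) = (5.15 − 3.7723)/1.481 = 0.9302; ½·erfc(0.9302) = 0.09417.
C = 26.4 × 0.09417 = 2.49 mg/L.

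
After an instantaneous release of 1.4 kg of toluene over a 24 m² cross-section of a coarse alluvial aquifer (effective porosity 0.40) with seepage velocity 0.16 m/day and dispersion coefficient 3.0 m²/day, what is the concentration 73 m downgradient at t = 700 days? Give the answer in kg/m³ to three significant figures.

For an instantaneous plane source, C(x,t) = M/(n_e·A·√(4πDt)) · exp(−(x−vt)²/(4Dt)), with n_e·A the pore (flow) area.
Plume center vt = 0.16 × 700 = 112 m, so the well at 73 m is 39 m upgradient of the peak.
√(4πDt) = 162.4 m, giving peak height M/(n_e·A·√(4πDt)) = 1.4/(0.40 × 24 × 162.4) = 0.0008980 kg/m³.
(x−vt)²/(4Dt) = (-39)²/(4 × 3.0 × 700) = 0.1811; exp(−0.1811) = 0.8344.
C = 0.0008980 × 0.8344 = 0.000749 kg/m³.

0.000749 kg/m³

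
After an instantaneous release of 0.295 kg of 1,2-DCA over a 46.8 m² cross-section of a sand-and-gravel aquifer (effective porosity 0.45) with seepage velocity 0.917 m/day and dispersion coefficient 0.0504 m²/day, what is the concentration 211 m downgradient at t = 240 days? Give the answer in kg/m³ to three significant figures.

For an instantaneous plane source, C(x,t) = M/(n_e·A·√(4πDt)) · exp(−(x−vt)²/(4Dt)), with n_e·A the pore (flow) area.
Plume center vt = 0.917 × 240 = 220.08 m, so the well at 211 m is 9.08 m upgradient of the peak.
√(4πDt) = 12.33 m, giving peak height M/(n_e·A·√(4πDt)) = 0.295/(0.45 × 46.8 × 12.33) = 0.001136 kg/m³.
(x−vt)²/(4Dt) = (-9.08)²/(4 × 0.0504 × 240) = 1.704; exp(−1.704) = 0.1820.
C = 0.001136 × 0.1820 = 0.000207 kg/m³.

0.000207 kg/m³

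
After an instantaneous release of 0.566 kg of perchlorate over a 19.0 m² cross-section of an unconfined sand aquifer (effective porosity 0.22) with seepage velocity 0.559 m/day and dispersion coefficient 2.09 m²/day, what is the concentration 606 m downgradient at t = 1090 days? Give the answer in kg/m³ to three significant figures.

0.000799 kg/m³

For an instantaneous plane source, C(x,t) = M/(n_e·A·√(4πDt)) · exp(−(x−vt)²/(4Dt)), with n_e·A the pore (flow) area.
Plume center vt = 0.559 × 1090 = 609.31 m, so the well at 606 m is 3.31 m upgradient of the peak.
√(4πDt) = 169.2 m, giving peak height M/(n_e·A·√(4πDt)) = 0.566/(0.22 × 19.0 × 169.2) = 0.0008003 kg/m³.
(x−vt)²/(4Dt) = (-3.31)²/(4 × 2.09 × 1090) = 0.001202; exp(−0.001202) = 0.9988.
C = 0.0008003 × 0.9988 = 0.000799 kg/m³.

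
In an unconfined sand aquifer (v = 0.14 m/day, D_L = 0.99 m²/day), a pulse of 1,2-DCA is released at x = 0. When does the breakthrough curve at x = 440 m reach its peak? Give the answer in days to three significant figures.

3090 days

For the 1D instantaneous-source solution, setting ∂C/∂t = 0 at fixed x gives v²t² + 2Dt − x² = 0, so t = (√(D² + v²x²) − D)/v².
√(D² + v²x²) = √(0.99² + 0.14² × 440²) = 61.61; v² = 0.0196.
t = (61.61 − 0.99)/0.0196 = 3090 days (vs. the pure-advection estimate x/v = 3140 d).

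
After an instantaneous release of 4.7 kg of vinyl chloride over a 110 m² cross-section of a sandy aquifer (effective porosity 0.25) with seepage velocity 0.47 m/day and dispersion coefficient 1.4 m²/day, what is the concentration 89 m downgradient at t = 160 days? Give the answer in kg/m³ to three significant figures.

0.00260 kg/m³

For an instantaneous plane source, C(x,t) = M/(n_e·A·√(4πDt)) · exp(−(x−vt)²/(4Dt)), with n_e·A the pore (flow) area.
Plume center vt = 0.47 × 160 = 75.2 m, so the well at 89 m is 13.8 m downgradient of the peak.
√(4πDt) = 53.06 m, giving peak height M/(n_e·A·√(4πDt)) = 4.7/(0.25 × 110 × 53.06) = 0.003221 kg/m³.
(x−vt)²/(4Dt) = (13.8)²/(4 × 1.4 × 160) = 0.2125; exp(−0.2125) = 0.8086.
C = 0.003221 × 0.8086 = 0.00260 kg/m³.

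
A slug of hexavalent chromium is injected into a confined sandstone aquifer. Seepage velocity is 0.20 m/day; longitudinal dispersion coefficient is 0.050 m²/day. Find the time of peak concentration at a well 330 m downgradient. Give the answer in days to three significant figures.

1650 days

For the 1D instantaneous-source solution, setting ∂C/∂t = 0 at fixed x gives v²t² + 2Dt − x² = 0, so t = (√(D² + v²x²) − D)/v².
√(D² + v²x²) = √(0.050² + 0.20² × 330²) = 66.00; v² = 0.04.
t = (66.00 − 0.050)/0.04 = 1650 days (vs. the pure-advection estimate x/v = 1650 d).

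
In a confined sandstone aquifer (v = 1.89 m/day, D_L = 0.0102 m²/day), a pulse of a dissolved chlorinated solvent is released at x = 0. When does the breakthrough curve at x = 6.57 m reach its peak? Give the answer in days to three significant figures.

3.47 days

For the 1D instantaneous-source solution, setting ∂C/∂t = 0 at fixed x gives v²t² + 2Dt − x² = 0, so t = (√(D² + v²x²) − D)/v².
√(D² + v²x²) = √(0.0102² + 1.89² × 6.57²) = 12.42; v² = 3.5721.
t = (12.42 − 0.0102)/3.5721 = 3.47 days (vs. the pure-advection estimate x/v = 3.48 d).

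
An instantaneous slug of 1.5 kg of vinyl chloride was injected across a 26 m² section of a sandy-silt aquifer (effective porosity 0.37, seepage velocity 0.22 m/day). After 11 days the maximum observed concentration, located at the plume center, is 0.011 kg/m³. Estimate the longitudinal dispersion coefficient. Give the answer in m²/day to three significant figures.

At the plume center C_max = M/(n_e·A·√(4πDt)), so D = M²/(4πt·(n_e·A·C_max)²).
n_e·A·C_max = 0.37 × 26 × 0.011 = 0.1058 kg/m.
D = 1.5²/(4π × 11 × 0.1058²) = 1.45 m²/day.

1.45 m²/day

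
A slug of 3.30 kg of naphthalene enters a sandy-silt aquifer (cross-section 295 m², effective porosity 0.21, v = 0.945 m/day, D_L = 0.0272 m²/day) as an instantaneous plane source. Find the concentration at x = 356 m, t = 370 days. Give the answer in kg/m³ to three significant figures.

0.00174 kg/m³

For an instantaneous plane source, C(x,t) = M/(n_e·A·√(4πDt)) · exp(−(x−vt)²/(4Dt)), with n_e·A the pore (flow) area.
Plume center vt = 0.945 × 370 = 349.65 m, so the well at 356 m is 6.35 m downgradient of the peak.
√(4πDt) = 11.25 m, giving peak height M/(n_e·A·√(4πDt)) = 3.30/(0.21 × 295 × 11.25) = 0.004735 kg/m³.
(x−vt)²/(4Dt) = (6.35)²/(4 × 0.0272 × 370) = 1.002; exp(−1.002) = 0.3671.
C = 0.004735 × 0.3671 = 0.00174 kg/m³.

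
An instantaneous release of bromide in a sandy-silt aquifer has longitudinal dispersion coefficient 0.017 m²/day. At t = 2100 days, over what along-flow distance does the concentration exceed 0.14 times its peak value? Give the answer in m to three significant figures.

The plume is Gaussian with σ = √(2Dt) = √(2 × 0.017 × 2100) = 8.450 m.
C/C_peak = exp(−Δx²/(2σ²)) = 0.14 ⇒ Δx = σ·√(−2 ln 0.14) = 8.450 × 1.983 = 16.76 m.
Width = 2Δx = 33.5 m.

33.5 m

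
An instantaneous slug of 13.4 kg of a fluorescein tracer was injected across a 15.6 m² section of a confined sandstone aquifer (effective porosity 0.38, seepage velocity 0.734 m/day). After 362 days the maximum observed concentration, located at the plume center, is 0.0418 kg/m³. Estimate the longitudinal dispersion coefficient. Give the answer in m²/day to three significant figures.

At the plume center C_max = M/(n_e·A·√(4πDt)), so D = M²/(4πt·(n_e·A·C_max)²).
n_e·A·C_max = 0.38 × 15.6 × 0.0418 = 0.2478 kg/m.
D = 13.4²/(4π × 362 × 0.2478²) = 0.643 m²/day.

0.643 m²/day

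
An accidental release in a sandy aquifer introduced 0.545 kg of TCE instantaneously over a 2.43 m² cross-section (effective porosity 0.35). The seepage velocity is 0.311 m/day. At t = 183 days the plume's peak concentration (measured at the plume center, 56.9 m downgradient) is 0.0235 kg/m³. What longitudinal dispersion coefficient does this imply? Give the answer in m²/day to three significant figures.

At the plume center C_max = M/(n_e·A·√(4πDt)), so D = M²/(4πt·(n_e·A·C_max)²).
n_e·A·C_max = 0.35 × 2.43 × 0.0235 = 0.01999 kg/m.
D = 0.545²/(4π × 183 × 0.01999²) = 0.323 m²/day.

0.323 m²/day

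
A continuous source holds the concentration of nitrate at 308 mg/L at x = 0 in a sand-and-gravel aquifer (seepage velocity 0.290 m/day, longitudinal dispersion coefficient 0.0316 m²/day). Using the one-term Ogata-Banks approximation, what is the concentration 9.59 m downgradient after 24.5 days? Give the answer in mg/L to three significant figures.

For a continuous step input, C/C₀ ≈ ½·erfc((x−vt)/(2√(Dt))).
vt = 0.290 × 24.5 = 7.105 m and 2√(Dt) = 2√(0.0316 × 24.5) = 1.760 m.
Argument (x−vt)/(2√(Dt)) = (9.59 − 7.105)/1.760 = 1.412; ½·erfc(1.412) = 0.02292.
C = 308 × 0.02292 = 7.06 mg/L.

7.06 mg/L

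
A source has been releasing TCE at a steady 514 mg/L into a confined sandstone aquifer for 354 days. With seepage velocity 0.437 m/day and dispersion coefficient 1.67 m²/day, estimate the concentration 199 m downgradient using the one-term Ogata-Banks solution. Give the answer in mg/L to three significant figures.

For a continuous step input, C/C₀ ≈ ½·erfc((x−vt)/(2√(Dt))).
vt = 0.437 × 354 = 154.698 m and 2√(Dt) = 2√(1.67 × 354) = 48.63 m.
Argument (x−vt)/(2√(Dt)) = (199 − 154.698)/48.63 = 0.9110; ½·erfc(0.9110) = 0.09881.
C = 514 × 0.09881 = 50.8 mg/L.

50.8 mg/L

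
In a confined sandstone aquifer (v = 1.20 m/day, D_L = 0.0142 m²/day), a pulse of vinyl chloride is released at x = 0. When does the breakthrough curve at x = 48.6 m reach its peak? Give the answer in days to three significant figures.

For the 1D instantaneous-source solution, setting ∂C/∂t = 0 at fixed x gives v²t² + 2Dt − x² = 0, so t = (√(D² + v²x²) − D)/v².
√(D² + v²x²) = √(0.0142² + 1.20² × 48.6²) = 58.32; v² = 1.44.
t = (58.32 − 0.0142)/1.44 = 40.5 days (vs. the pure-advection estimate x/v = 40.5 d).

40.5 days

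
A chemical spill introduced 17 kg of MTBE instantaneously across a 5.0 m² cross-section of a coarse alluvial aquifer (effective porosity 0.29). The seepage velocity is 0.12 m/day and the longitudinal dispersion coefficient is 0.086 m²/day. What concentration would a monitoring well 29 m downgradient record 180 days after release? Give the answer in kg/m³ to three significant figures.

For an instantaneous plane source, C(x,t) = M/(n_e·A·√(4πDt)) · exp(−(x−vt)²/(4Dt)), with n_e·A the pore (flow) area.
Plume center vt = 0.12 × 180 = 21.6 m, so the well at 29 m is 7.4 m downgradient of the peak.
√(4πDt) = 13.95 m, giving peak height M/(n_e·A·√(4πDt)) = 17/(0.29 × 5.0 × 13.95) = 0.8404 kg/m³.
(x−vt)²/(4Dt) = (7.4)²/(4 × 0.086 × 180) = 0.8844; exp(−0.8844) = 0.4130.
C = 0.8404 × 0.4130 = 0.347 kg/m³.

0.347 kg/m³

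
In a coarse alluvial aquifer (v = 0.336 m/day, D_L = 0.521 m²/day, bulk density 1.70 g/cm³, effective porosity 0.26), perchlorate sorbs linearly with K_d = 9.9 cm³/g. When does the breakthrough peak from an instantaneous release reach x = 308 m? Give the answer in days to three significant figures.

60000 days

Retardation factor R = 1 + ρ_b·K_d/n = 1 + 1.70 × 9.9/0.26 = 65.73.
Sorption retards both mechanisms: v_R = v/R = 0.005112 m/day, D_R = D/R = 0.007926 m²/day.
Peak time from v_R²t² + 2D_R t − x² = 0: t = (√(D_R² + v_R²x²) − D_R)/v_R².
√(D_R² + v_R²x²) = √(0.007926² + 0.005112² × 308²) = 1.575; v_R² = 2.613e-05.
t = (1.575 − 0.007926)/2.613e-05 = 60000 days.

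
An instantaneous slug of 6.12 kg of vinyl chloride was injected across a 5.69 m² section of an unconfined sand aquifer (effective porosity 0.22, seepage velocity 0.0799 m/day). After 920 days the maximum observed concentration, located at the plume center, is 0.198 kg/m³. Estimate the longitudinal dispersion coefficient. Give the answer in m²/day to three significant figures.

At the plume center C_max = M/(n_e·A·√(4πDt)), so D = M²/(4πt·(n_e·A·C_max)²).
n_e·A·C_max = 0.22 × 5.69 × 0.198 = 0.2479 kg/m.
D = 6.12²/(4π × 920 × 0.2479²) = 0.0527 m²/day.

0.0527 m²/day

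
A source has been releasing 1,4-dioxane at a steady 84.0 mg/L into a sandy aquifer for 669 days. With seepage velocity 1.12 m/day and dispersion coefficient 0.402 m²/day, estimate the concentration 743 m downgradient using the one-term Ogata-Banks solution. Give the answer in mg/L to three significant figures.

51.0 mg/L

For a continuous step input, C/C₀ ≈ ½·erfc((x−vt)/(2√(Dt))).
vt = 1.12 × 669 = 749.28 m and 2√(Dt) = 2√(0.402 × 669) = 32.80 m.
Argument (x−vt)/(2√(Dt)) = (743 − 749.28)/32.80 = -0.1915; ½·erfc(-0.1915) = 0.6067.
C = 84.0 × 0.6067 = 51.0 mg/L.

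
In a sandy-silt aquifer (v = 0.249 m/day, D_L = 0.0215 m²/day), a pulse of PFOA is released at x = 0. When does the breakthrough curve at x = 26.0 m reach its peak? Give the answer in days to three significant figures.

For the 1D instantaneous-source solution, setting ∂C/∂t = 0 at fixed x gives v²t² + 2Dt − x² = 0, so t = (√(D² + v²x²) − D)/v².
√(D² + v²x²) = √(0.0215² + 0.249² × 26.0²) = 6.474; v² = 0.062001.
t = (6.474 − 0.0215)/0.062001 = 104 days (vs. the pure-advection estimate x/v = 104 d).

104 days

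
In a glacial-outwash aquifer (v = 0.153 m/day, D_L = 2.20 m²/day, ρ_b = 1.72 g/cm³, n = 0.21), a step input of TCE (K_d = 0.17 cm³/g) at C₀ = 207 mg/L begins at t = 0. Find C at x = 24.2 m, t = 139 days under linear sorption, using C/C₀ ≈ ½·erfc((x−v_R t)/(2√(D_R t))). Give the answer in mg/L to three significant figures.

Retardation factor R = 1 + ρ_b·K_d/n = 1 + 1.72 × 0.17/0.21 = 2.392.
Sorption retards both mechanisms: v_R = v/R = 0.06396 m/day, D_R = D/R = 0.9197 m²/day.
v_R·t = 0.06396 × 139 = 8.89044 m; 2√(D_R t) = 22.61 m; argument = (24.2 − 8.89044)/22.61 = 0.6771.
C = C₀ × ½·erfc(0.6771) = 207 × 0.1691 = 35.0 mg/L.

35.0 mg/L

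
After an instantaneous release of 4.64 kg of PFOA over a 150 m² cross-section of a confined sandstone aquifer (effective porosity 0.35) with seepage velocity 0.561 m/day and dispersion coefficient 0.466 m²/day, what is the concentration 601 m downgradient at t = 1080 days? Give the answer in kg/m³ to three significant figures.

0.00110 kg/m³

For an instantaneous plane source, C(x,t) = M/(n_e·A·√(4πDt)) · exp(−(x−vt)²/(4Dt)), with n_e·A the pore (flow) area.
Plume center vt = 0.561 × 1080 = 605.88 m, so the well at 601 m is 4.88 m upgradient of the peak.
√(4πDt) = 79.53 m, giving peak height M/(n_e·A·√(4πDt)) = 4.64/(0.35 × 150 × 79.53) = 0.001111 kg/m³.
(x−vt)²/(4Dt) = (-4.88)²/(4 × 0.466 × 1080) = 0.01183; exp(−0.01183) = 0.9882.
C = 0.001111 × 0.9882 = 0.00110 kg/m³.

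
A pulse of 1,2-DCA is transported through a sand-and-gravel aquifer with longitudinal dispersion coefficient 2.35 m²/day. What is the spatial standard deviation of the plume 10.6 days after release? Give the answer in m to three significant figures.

7.06 m

Dispersive spreading gives a Gaussian with σ² = 2Dt; advection only shifts the center.
σ = √(2 × 2.35 × 10.6) = 7.06 m.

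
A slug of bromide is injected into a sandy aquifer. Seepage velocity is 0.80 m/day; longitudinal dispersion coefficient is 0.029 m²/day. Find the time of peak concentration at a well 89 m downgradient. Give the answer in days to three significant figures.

For the 1D instantaneous-source solution, setting ∂C/∂t = 0 at fixed x gives v²t² + 2Dt − x² = 0, so t = (√(D² + v²x²) − D)/v².
√(D² + v²x²) = √(0.029² + 0.80² × 89²) = 71.20; v² = 0.64.
t = (71.20 − 0.029)/0.64 = 111 days (vs. the pure-advection estimate x/v = 111 d).

111 days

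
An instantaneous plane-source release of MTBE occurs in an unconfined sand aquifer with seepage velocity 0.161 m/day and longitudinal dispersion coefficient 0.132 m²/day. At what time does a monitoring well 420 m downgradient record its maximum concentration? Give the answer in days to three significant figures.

For the 1D instantaneous-source solution, setting ∂C/∂t = 0 at fixed x gives v²t² + 2Dt − x² = 0, so t = (√(D² + v²x²) − D)/v².
√(D² + v²x²) = √(0.132² + 0.161² × 420²) = 67.62; v² = 0.025921.
t = (67.62 − 0.132)/0.025921 = 2600 days (vs. the pure-advection estimate x/v = 2610 d).

2600 days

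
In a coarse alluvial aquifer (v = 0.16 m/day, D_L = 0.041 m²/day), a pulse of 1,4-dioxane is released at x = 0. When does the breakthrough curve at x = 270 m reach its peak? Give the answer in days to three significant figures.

1690 days

For the 1D instantaneous-source solution, setting ∂C/∂t = 0 at fixed x gives v²t² + 2Dt − x² = 0, so t = (√(D² + v²x²) − D)/v².
√(D² + v²x²) = √(0.041² + 0.16² × 270²) = 43.20; v² = 0.0256.
t = (43.20 − 0.041)/0.0256 = 1690 days (vs. the pure-advection estimate x/v = 1690 d).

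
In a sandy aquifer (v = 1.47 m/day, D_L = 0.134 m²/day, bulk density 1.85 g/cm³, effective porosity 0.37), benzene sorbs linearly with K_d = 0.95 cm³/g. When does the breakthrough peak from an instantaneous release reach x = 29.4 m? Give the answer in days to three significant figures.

Retardation factor R = 1 + ρ_b·K_d/n = 1 + 1.85 × 0.95/0.37 = 5.750.
Sorption retards both mechanisms: v_R = v/R = 0.2557 m/day, D_R = D/R = 0.02330 m²/day.
Peak time from v_R²t² + 2D_R t − x² = 0: t = (√(D_R² + v_R²x²) − D_R)/v_R².
√(D_R² + v_R²x²) = √(0.02330² + 0.2557² × 29.4²) = 7.518; v_R² = 0.06538.
t = (7.518 − 0.02330)/0.06538 = 115 days.

115 days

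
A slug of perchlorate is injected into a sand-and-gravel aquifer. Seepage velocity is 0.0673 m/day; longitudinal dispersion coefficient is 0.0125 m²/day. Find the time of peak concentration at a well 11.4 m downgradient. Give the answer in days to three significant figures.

167 days

For the 1D instantaneous-source solution, setting ∂C/∂t = 0 at fixed x gives v²t² + 2Dt − x² = 0, so t = (√(D² + v²x²) − D)/v².
√(D² + v²x²) = √(0.0125² + 0.0673² × 11.4²) = 0.7673; v² = 0.00452929.
t = (0.7673 − 0.0125)/0.00452929 = 167 days (vs. the pure-advection estimate x/v = 169 d).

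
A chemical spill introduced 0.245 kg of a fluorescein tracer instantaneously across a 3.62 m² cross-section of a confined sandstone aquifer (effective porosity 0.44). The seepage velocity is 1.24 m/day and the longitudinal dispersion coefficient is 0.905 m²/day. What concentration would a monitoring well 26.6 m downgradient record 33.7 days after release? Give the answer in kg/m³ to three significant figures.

0.00119 kg/m³

For an instantaneous plane source, C(x,t) = M/(n_e·A·√(4πDt)) · exp(−(x−vt)²/(4Dt)), with n_e·A the pore (flow) area.
Plume center vt = 1.24 × 33.7 = 41.788 m, so the well at 26.6 m is 15.188 m upgradient of the peak.
√(4πDt) = 19.58 m, giving peak height M/(n_e·A·√(4πDt)) = 0.245/(0.44 × 3.62 × 19.58) = 0.007856 kg/m³.
(x−vt)²/(4Dt) = (-15.188)²/(4 × 0.905 × 33.7) = 1.891; exp(−1.891) = 0.1509.
C = 0.007856 × 0.1509 = 0.00119 kg/m³.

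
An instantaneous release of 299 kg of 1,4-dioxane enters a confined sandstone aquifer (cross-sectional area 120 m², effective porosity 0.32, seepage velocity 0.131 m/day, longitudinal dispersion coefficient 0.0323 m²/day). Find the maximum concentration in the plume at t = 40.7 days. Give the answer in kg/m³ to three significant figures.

1.92 kg/m³

The peak of an instantaneous 1D plume sits at x = vt; there the Gaussian factor is 1 and C_max = M/(n_e·A·√(4πDt)), where n_e·A is the pore area the mass is dissolved in.
√(4πDt) = √(4π × 0.0323 × 40.7) = 4.064 m, so C_max = 299/(0.32 × 120 × 4.064) = 1.92 kg/m³.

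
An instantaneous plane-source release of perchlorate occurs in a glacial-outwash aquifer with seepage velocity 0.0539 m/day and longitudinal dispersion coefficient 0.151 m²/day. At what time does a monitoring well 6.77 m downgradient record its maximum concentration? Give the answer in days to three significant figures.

For the 1D instantaneous-source solution, setting ∂C/∂t = 0 at fixed x gives v²t² + 2Dt − x² = 0, so t = (√(D² + v²x²) − D)/v².
√(D² + v²x²) = √(0.151² + 0.0539² × 6.77²) = 0.3949; v² = 0.00290521.
t = (0.3949 − 0.151)/0.00290521 = 84.0 days (vs. the pure-advection estimate x/v = 126 d).

84.0 days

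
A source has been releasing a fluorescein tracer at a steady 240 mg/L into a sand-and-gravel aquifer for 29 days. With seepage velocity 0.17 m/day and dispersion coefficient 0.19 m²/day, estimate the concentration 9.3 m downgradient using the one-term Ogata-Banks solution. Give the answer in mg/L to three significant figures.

For a continuous step input, C/C₀ ≈ ½·erfc((x−vt)/(2√(Dt))).
vt = 0.17 × 29 = 4.93 m and 2√(Dt) = 2√(0.19 × 29) = 4.695 m.
Argument (x−vt)/(2√(Dt)) = (9.3 − 4.93)/4.695 = 0.9308; ½·erfc(0.9308) = 0.09403.
C = 240 × 0.09403 = 22.6 mg/L.

22.6 mg/L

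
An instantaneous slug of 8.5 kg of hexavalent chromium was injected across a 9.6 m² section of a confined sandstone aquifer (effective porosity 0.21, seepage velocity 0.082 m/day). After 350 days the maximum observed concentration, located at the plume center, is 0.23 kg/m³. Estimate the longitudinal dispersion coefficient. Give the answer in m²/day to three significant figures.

0.0764 m²/day

At the plume center C_max = M/(n_e·A·√(4πDt)), so D = M²/(4πt·(n_e·A·C_max)²).
n_e·A·C_max = 0.21 × 9.6 × 0.23 = 0.4637 kg/m.
D = 8.5²/(4π × 350 × 0.4637²) = 0.0764 m²/day.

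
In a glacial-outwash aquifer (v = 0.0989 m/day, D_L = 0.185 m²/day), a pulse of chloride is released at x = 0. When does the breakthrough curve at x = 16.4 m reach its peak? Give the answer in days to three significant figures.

148 days

For the 1D instantaneous-source solution, setting ∂C/∂t = 0 at fixed x gives v²t² + 2Dt − x² = 0, so t = (√(D² + v²x²) − D)/v².
√(D² + v²x²) = √(0.185² + 0.0989² × 16.4²) = 1.632; v² = 0.00978121.
t = (1.632 − 0.185)/0.00978121 = 148 days (vs. the pure-advection estimate x/v = 166 d).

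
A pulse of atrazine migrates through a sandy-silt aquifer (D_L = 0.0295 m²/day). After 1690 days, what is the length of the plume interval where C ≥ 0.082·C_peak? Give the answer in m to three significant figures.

The plume is Gaussian with σ = √(2Dt) = √(2 × 0.0295 × 1690) = 9.985 m.
C/C_peak = exp(−Δx²/(2σ²)) = 0.082 ⇒ Δx = σ·√(−2 ln 0.082) = 9.985 × 2.237 = 22.34 m.
Width = 2Δx = 44.7 m.

44.7 m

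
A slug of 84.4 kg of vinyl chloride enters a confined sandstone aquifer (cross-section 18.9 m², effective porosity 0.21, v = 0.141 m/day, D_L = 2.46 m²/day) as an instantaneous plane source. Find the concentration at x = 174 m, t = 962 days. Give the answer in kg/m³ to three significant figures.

For an instantaneous plane source, C(x,t) = M/(n_e·A·√(4πDt)) · exp(−(x−vt)²/(4Dt)), with n_e·A the pore (flow) area.
Plume center vt = 0.141 × 962 = 135.642 m, so the well at 174 m is 38.358 m downgradient of the peak.
√(4πDt) = 172.4 m, giving peak height M/(n_e·A·√(4πDt)) = 84.4/(0.21 × 18.9 × 172.4) = 0.1233 kg/m³.
(x−vt)²/(4Dt) = (38.358)²/(4 × 2.46 × 962) = 0.1554; exp(−0.1554) = 0.8561.
C = 0.1233 × 0.8561 = 0.106 kg/m³.

0.106 kg/m³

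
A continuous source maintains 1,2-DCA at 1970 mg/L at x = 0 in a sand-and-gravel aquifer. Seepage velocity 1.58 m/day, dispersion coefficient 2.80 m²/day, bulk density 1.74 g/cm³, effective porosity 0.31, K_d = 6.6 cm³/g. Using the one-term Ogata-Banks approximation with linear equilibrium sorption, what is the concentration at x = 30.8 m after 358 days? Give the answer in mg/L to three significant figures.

27.8 mg/L

Retardation factor R = 1 + ρ_b·K_d/n = 1 + 1.74 × 6.6/0.31 = 38.05.
Sorption retards both mechanisms: v_R = v/R = 0.04152 m/day, D_R = D/R = 0.07359 m²/day.
v_R·t = 0.04152 × 358 = 14.86416 m; 2√(D_R t) = 10.27 m; argument = (30.8 − 14.86416)/10.27 = 1.552.
C = C₀ × ½·erfc(1.552) = 1970 × 0.01409 = 27.8 mg/L.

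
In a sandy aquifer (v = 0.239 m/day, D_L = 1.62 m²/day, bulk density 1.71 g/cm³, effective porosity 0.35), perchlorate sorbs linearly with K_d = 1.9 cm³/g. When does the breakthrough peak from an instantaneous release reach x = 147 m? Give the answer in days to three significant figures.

Retardation factor R = 1 + ρ_b·K_d/n = 1 + 1.71 × 1.9/0.35 = 10.28.
Sorption retards both mechanisms: v_R = v/R = 0.02325 m/day, D_R = D/R = 0.1576 m²/day.
Peak time from v_R²t² + 2D_R t − x² = 0: t = (√(D_R² + v_R²x²) − D_R)/v_R².
√(D_R² + v_R²x²) = √(0.1576² + 0.02325² × 147²) = 3.421; v_R² = 0.0005406.
t = (3.421 − 0.1576)/0.0005406 = 6040 days.

6040 days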